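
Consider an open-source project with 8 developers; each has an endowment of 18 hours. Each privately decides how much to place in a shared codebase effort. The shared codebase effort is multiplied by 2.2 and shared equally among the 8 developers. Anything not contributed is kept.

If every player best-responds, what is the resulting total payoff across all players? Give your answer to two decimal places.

144.00 hours

Each contributed unit returns 2.2/8 = 0.2750 to its contributor — below 1 — so contributing 0 is dominant for every player. At the Nash equilibrium everyone keeps their 18, and the group total is 8 × 18 = 144.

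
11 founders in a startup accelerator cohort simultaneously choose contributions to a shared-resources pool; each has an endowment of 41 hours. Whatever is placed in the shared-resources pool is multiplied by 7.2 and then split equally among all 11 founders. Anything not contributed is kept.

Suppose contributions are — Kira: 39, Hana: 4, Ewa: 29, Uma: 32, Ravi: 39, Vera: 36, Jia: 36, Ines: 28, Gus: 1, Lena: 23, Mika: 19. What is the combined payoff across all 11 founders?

Total contributed: 39 + 4 + 29 + 32 + 39 + 36 + 36 + 28 + 1 + 23 + 19 = 286; total kept: 11 × 41 − 286 = 165.
The shared-resources pool pays out 7.2 × 286 = 2059.20 in aggregate.
Group total = 165 + 2059.20 = 2224.20.

2224.20 hours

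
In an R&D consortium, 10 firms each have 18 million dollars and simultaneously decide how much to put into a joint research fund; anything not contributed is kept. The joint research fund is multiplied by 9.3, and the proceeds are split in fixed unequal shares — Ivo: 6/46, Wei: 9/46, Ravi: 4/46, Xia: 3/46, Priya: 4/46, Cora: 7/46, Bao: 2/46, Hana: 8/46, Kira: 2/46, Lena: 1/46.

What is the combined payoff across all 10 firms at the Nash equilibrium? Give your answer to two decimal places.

777.60 million dollars

Player j's private return per contributed unit is 9.3 × (j's share). Contributing is weakly dominant for j when that share is at least 1/9.3 = 0.1075, and contributing 0 is dominant otherwise.
Ivo, Wei, Cora and Hana clear that bar, contributing 18 each; the remaining 6 contribute 0. Total contributed: 72.
The joint research fund pays out 9.3 × 72 = 669.60 in total (split across the unequal shares, but the aggregate is all that matters for the group sum).
The 6 free-riders keep 18 each, adding 108. Group total = 108 + 669.60 = 777.60.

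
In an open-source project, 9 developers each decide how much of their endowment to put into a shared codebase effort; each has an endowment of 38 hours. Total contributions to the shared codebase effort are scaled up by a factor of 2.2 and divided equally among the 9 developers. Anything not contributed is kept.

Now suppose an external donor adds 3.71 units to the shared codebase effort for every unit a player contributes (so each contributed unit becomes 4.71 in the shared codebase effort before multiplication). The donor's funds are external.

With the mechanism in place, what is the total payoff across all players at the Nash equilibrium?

3543.80 hours

The effective private return per unit is now 2.2 × 4.71 / 9 = 1.1513 > 1, so every player's dominant strategy flips to full contribution.
At the Nash equilibrium everyone contributes 38. Group total payoff = 2.2 × 4.71 × 342 = 3543.80.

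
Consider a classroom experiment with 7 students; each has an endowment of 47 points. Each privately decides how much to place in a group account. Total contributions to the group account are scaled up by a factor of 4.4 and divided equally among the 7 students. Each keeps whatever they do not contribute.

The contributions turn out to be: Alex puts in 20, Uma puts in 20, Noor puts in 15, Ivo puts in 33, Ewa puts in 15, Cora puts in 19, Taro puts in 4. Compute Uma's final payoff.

106.20 points

Total contributed: 20 + 20 + 15 + 33 + 15 + 19 + 4 = 126.
Each receives 4.4 × 126 / 7 = 79.20 from the group account.
Uma keeps 47 − 20 = 27, so Uma's payoff is 27 + 79.20 = 106.20.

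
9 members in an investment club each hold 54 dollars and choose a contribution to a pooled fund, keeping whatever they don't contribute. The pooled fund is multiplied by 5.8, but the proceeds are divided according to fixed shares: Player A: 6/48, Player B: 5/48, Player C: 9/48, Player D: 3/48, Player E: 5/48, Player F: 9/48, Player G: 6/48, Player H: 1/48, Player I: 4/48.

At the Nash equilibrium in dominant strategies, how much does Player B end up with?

Each unit j contributes comes back to j as 5.8 × (j's share), so j prefers to contribute only if that share exceeds 1/5.8 = 0.1724; otherwise keeping the unit dominates.
Player C and Player F are above the threshold, contributing 54 each; the remaining 7 contribute 0. Total contributed: 108.
Player B keeps 54 and receives 5.8 × 108 × 5/48 = 65.25 from the pooled fund, for a payoff of 119.25.

119.25 dollars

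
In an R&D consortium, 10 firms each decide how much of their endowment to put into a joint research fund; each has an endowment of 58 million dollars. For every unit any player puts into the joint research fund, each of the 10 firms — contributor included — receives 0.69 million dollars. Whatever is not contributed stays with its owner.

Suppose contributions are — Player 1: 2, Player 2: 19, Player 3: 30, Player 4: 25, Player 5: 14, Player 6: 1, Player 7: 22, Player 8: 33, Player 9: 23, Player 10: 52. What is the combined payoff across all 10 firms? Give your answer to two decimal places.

Total contributed: 2 + 19 + 30 + 25 + 14 + 1 + 22 + 33 + 23 + 52 = 221; total kept: 10 × 58 − 221 = 359.
The joint research fund pays out 0.69 × 10 × 221 = 1524.90 in aggregate.
Group total = 359 + 1524.90 = 1883.90.

1883.90 million dollars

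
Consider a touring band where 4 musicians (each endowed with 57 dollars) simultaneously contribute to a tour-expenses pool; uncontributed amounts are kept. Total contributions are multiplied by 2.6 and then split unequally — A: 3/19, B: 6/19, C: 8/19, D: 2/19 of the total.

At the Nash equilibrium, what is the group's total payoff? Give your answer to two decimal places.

319.20 dollars

Player j's private return per contributed unit is 2.6 × (j's share). Contributing is weakly dominant for j when that share is at least 1/2.6 = 0.3846, and contributing 0 is dominant otherwise.
The only share above 0.3846 is C's 8/19, contributing 57; the remaining 3 contribute 0. Total contributed: 57.
The tour-expenses pool pays out 2.6 × 57 = 148.20 in total (split across the unequal shares, but the aggregate is all that matters for the group sum).
The 3 free-riders keep 57 each, adding 171. Group total = 171 + 148.20 = 319.20.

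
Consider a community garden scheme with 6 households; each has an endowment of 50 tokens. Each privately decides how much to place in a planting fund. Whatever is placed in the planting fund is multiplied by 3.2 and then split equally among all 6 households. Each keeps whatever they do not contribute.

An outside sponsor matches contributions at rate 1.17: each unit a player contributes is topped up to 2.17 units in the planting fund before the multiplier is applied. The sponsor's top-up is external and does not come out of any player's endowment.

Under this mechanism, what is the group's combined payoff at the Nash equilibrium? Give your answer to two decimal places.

The effective private return per unit is now 3.2 × 2.17 / 6 = 1.1573 > 1, so every player's dominant strategy flips to full contribution.
So the Nash equilibrium is full contribution by all 6; the group earns 3.2 × 2.17 × 300 = 2083.20.

2083.20 tokens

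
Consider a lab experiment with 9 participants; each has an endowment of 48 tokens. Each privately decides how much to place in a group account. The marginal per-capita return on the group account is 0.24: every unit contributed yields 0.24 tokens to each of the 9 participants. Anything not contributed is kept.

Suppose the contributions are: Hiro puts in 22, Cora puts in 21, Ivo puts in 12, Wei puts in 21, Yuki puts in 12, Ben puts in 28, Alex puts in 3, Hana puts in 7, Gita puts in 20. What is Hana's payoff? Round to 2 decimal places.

Total contributed: 22 + 21 + 12 + 21 + 12 + 28 + 3 + 7 + 20 = 146.
Each receives 0.24 × 146 = 35.04 from the group account.
Hana keeps 48 − 7 = 41, so Hana's payoff is 41 + 35.04 = 76.04.

76.04 tokens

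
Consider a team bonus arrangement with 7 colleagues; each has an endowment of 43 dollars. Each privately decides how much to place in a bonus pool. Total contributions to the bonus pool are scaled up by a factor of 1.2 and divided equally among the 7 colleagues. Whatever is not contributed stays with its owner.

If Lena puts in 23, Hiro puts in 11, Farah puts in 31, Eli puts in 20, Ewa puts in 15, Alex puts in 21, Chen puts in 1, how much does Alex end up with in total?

Total contributed: 23 + 11 + 31 + 20 + 15 + 21 + 1 = 122.
Each receives 1.2 × 122 / 7 = 20.91 from the bonus pool.
Alex keeps 43 − 21 = 22, so Alex's payoff is 22 + 20.91 = 42.91.

42.91 dollars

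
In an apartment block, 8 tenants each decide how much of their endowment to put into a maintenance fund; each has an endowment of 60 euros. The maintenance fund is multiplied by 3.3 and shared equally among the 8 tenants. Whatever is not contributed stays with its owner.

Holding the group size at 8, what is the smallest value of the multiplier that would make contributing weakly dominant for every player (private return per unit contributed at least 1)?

8

A contributed unit returns (multiplier)/8 to its contributor.
This reaches 1 exactly when the multiplier is 8.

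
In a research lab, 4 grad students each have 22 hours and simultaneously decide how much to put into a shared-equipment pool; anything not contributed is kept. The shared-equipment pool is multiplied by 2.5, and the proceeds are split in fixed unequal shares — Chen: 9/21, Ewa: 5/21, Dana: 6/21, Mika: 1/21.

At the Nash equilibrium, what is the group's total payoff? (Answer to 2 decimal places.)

121.00 hours

Each unit j contributes comes back to j as 2.5 × (j's share), so j prefers to contribute only if that share exceeds 1/2.5 = 0.4000; otherwise keeping the unit dominates.
The only share above 0.4000 is Chen's 9/21, contributing 22; the remaining 3 contribute 0. Total contributed: 22.
The shared-equipment pool pays out 2.5 × 22 = 55.00 in total (split across the unequal shares, but the aggregate is all that matters for the group sum).
The 3 free-riders keep 22 each, adding 66. Group total = 66 + 55.00 = 121.00.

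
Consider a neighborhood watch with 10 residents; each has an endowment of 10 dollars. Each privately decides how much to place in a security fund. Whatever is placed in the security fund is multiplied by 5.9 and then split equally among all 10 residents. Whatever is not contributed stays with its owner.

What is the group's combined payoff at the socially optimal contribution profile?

Each contributed unit returns 5.900 to the group as a whole (0.5900 to each of 10 players), which exceeds 1, so the social optimum is full contribution: group total = 5.900 × 100 = 590.00.

590.00 dollars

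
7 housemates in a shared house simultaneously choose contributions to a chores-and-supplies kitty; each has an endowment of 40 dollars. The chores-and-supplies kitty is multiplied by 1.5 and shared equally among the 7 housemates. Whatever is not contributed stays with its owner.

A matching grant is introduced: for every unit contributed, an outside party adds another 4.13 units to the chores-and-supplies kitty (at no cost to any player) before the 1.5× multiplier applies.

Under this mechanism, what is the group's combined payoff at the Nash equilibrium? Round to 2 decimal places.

2154.60 dollars

With the mechanism, a contributed unit returns 1.5 × 5.13 / 7 = 1.0993 per unit of net cost to the contributor — now above 1 — so contributing fully is weakly dominant for every player.
At the Nash equilibrium everyone contributes 40. Group total payoff = 1.5 × 5.13 × 280 = 2154.60.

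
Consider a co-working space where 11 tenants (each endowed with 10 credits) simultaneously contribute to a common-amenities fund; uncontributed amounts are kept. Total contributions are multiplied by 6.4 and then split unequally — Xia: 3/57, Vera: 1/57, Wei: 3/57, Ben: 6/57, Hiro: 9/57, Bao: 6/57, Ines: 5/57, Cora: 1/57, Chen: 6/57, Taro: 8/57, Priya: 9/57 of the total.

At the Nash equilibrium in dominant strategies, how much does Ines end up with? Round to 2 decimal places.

21.23 credits

For player j, contributing a unit is worthwhile iff 6.4 × (j's share) ≥ 1, i.e. iff j's share is at least 0.1563.
Hiro and Priya clear that bar, contributing 10 each; the remaining 9 contribute 0. Total contributed: 20.
Ines keeps 10 and receives 6.4 × 20 × 5/57 = 11.23 from the common-amenities fund, for a payoff of 21.23.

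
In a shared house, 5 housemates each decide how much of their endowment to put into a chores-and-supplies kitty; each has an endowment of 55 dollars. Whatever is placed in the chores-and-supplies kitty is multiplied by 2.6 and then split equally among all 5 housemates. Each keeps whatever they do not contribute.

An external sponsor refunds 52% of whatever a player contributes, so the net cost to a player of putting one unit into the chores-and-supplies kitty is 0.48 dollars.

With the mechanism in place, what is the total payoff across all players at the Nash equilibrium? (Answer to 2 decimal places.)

858.00 dollars

The effective private return per unit is now (2.6/5) / 0.48 = 1.0833 > 1, so every player's dominant strategy flips to full contribution.
So the Nash equilibrium is full contribution by all 5; the group earns 5 × (55 × 0.52 + 2.6 × 55) = 858.00.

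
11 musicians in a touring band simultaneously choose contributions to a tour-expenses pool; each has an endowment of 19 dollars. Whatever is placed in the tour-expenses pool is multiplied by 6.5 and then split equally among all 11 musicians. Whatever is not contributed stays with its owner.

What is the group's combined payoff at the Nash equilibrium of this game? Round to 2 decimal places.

Each contributed unit returns 6.5/11 = 0.5909 to its contributor — below 1 — so contributing 0 is dominant for every player. At the Nash equilibrium everyone keeps their 19, and the group total is 11 × 19 = 209.

209.00 dollars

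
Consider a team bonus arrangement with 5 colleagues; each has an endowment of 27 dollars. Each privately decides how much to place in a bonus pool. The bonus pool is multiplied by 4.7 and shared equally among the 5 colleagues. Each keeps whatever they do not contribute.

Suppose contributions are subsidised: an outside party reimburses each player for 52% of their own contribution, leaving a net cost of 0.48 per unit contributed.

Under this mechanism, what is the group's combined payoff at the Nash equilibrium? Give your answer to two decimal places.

With the mechanism, a contributed unit returns (4.7/5) / 0.48 = 1.9583 per unit of net cost to the contributor — now above 1 — so contributing fully is weakly dominant for every player.
So the Nash equilibrium is full contribution by all 5; the group earns 5 × (27 × 0.52 + 4.7 × 27) = 704.70.

704.70 dollars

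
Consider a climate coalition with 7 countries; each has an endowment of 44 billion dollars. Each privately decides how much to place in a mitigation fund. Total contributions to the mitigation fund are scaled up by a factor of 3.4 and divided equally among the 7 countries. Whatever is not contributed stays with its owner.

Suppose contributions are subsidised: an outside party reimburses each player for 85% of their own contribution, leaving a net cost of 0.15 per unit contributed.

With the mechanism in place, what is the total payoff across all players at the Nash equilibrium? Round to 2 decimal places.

The effective private return per unit is now (3.4/7) / 0.15 = 3.2381 > 1, so every player's dominant strategy flips to full contribution.
So the Nash equilibrium is full contribution by all 7; the group earns 7 × (44 × 0.85 + 3.4 × 44) = 1309.00.

1309.00 billion dollars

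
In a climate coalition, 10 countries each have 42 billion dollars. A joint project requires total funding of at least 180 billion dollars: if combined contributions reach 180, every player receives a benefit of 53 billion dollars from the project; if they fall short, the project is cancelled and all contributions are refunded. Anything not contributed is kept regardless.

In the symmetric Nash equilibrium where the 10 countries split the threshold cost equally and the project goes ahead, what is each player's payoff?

Equal share of the threshold: 180/10 = 18.
At this profile no one gains by cutting their contribution: any cut drops the total below 180, the project is cancelled, contributions are refunded, and the deviator ends with 42, which is less than 42 − 18 + 53 = 77. Contributing more than 18 just wastes the excess. So contributing exactly 18 is a best response.
Each player's payoff: 42 − 18 + 53 = 77.

77 billion dollars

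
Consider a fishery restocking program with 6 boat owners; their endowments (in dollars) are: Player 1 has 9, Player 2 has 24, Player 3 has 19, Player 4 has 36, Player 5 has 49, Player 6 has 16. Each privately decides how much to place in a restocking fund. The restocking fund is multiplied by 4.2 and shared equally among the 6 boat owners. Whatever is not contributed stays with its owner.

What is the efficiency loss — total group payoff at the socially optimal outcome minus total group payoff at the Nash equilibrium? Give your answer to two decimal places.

489.60 dollars

The private return per contributed unit is 4.2/6 = 0.7000 < 1 for every player regardless of endowment, so the Nash equilibrium is zero contribution and the group total is Σ E_j = 9 + 24 + 19 + 36 + 49 + 16 = 153.
Each contributed unit returns 4.200 to the group, so the social optimum is full contribution by everyone: group total = 4.200 × 153 = 642.60.
Efficiency loss = (4.200 − 1) × 153 = 489.60.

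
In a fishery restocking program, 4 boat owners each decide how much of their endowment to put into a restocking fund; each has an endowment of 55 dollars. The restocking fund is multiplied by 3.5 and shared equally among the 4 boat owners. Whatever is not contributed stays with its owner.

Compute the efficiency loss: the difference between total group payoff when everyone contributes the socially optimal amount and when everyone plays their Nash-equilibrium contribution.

Each contributed unit returns 3.5/4 = 0.8750 to its contributor — below 1 — so contributing 0 is dominant for every player. At the Nash equilibrium everyone keeps their 55, and the group total is 4 × 55 = 220.
Each contributed unit returns 3.500 to the group as a whole (0.8750 to each of 4 players), which exceeds 1, so the social optimum is full contribution: group total = 3.500 × 220 = 770.00.
Efficiency loss = 770.00 − 220 = 550.00.

550.00 dollars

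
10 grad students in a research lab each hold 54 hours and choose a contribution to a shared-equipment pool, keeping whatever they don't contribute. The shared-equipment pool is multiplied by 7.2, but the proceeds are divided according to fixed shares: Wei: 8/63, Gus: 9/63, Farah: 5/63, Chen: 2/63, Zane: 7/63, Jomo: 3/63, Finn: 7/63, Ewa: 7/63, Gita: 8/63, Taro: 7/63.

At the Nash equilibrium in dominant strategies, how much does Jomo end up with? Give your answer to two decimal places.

For player j, contributing a unit is worthwhile iff 7.2 × (j's share) ≥ 1, i.e. iff j's share is at least 0.1389.
Only Gus (9/63) clears that bar, contributing 54; the remaining 9 contribute 0. Total contributed: 54.
Jomo keeps 54 and receives 7.2 × 54 × 3/63 = 18.51 from the shared-equipment pool, for a payoff of 72.51.

72.51 hours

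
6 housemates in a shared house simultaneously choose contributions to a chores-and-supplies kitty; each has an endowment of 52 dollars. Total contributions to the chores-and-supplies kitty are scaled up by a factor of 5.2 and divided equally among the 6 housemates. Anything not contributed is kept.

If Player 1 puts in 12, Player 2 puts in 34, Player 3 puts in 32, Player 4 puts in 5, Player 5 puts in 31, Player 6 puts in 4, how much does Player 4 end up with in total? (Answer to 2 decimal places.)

149.27 dollars

Total contributed: 12 + 34 + 32 + 5 + 31 + 4 = 118.
Each receives 5.2 × 118 / 6 = 102.27 from the chores-and-supplies kitty.
Player 4 keeps 52 − 5 = 47, so Player 4's payoff is 47 + 102.27 = 149.27.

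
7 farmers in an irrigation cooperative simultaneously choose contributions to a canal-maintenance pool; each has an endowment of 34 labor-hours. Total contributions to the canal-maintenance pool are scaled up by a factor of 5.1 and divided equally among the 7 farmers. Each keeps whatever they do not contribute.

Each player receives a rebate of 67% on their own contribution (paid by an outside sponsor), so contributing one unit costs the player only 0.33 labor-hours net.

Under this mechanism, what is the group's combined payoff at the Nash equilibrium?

1373.26 labor-hours

Under the mechanism each unit contributed yields (5.1/7) / 0.33 = 2.2078 back to its contributor per unit of net cost, which exceeds 1, making full contribution the dominant choice for everyone.
So the Nash equilibrium is full contribution by all 7; the group earns 7 × (34 × 0.67 + 5.1 × 34) = 1373.26.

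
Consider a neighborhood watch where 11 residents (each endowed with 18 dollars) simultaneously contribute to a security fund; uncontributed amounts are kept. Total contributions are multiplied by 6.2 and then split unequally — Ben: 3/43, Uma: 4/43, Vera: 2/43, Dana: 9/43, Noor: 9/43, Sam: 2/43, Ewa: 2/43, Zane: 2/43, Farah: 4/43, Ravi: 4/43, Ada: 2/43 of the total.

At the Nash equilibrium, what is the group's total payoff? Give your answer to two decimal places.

Player j's private return per contributed unit is 6.2 × (j's share). Contributing is weakly dominant for j when that share is at least 1/6.2 = 0.1613, and contributing 0 is dominant otherwise.
Dana and Noor clear that bar, contributing 18 each; the remaining 9 contribute 0. Total contributed: 36.
The security fund pays out 6.2 × 36 = 223.20 in total (split across the unequal shares, but the aggregate is all that matters for the group sum).
The 9 free-riders keep 18 each, adding 162. Group total = 162 + 223.20 = 385.20.

385.20 dollars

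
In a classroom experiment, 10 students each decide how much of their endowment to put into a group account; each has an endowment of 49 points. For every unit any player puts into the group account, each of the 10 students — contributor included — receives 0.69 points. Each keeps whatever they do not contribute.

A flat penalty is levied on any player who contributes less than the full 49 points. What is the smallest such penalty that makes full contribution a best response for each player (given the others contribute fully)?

15.19 points

Given the others contribute fully, the best deviation is to contribute 0 (any partial contribution still incurs the fine and gives up units whose private return 0.69 is below 1).
Deviating from 49 to 0 saves 49 points but forfeits the deviator's share of the drop in the group account: 0.69 × 49 = 33.81.
So the deviation gain is 49 − 33.81 = 15.19, and the fine must be at least 15.19 points to wipe it out.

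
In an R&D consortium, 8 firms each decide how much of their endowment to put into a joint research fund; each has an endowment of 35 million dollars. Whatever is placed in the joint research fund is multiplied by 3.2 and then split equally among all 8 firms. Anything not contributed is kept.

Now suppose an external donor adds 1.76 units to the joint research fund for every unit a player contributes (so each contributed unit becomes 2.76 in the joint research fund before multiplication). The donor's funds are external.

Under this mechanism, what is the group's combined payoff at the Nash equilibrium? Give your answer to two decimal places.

The effective private return per unit is now 3.2 × 2.76 / 8 = 1.1040 > 1, so every player's dominant strategy flips to full contribution.
At the Nash equilibrium everyone contributes 35. Group total payoff = 3.2 × 2.76 × 280 = 2472.96.

2472.96 million dollars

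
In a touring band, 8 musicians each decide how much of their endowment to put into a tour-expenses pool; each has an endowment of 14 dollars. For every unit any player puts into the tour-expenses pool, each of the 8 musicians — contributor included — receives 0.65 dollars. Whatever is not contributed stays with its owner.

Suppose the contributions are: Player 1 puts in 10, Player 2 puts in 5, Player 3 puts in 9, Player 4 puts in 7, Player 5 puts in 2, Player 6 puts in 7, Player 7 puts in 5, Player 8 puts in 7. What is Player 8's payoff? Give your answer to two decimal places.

40.80 dollars

Total contributed: 10 + 5 + 9 + 7 + 2 + 7 + 5 + 7 = 52.
Each receives 0.65 × 52 = 33.80 from the tour-expenses pool.
Player 8 keeps 14 − 7 = 7, so Player 8's payoff is 7 + 33.80 = 40.80.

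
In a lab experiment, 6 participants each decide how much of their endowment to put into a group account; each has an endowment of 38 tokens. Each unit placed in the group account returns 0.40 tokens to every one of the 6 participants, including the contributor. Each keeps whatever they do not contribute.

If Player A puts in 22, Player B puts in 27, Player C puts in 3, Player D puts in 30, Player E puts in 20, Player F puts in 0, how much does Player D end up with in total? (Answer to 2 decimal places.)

Total contributed: 22 + 27 + 3 + 30 + 20 + 0 = 102.
Each receives 0.40 × 102 = 40.80 from the group account.
Player D keeps 38 − 30 = 8, so Player D's payoff is 8 + 40.80 = 48.80.

48.80 tokens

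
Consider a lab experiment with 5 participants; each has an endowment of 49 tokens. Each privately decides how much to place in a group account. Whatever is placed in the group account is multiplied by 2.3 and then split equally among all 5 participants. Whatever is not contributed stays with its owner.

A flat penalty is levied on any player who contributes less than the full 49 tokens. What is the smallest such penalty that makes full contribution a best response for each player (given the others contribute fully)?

26.46 tokens

Given the others contribute fully, the best deviation is to contribute 0 (any partial contribution still incurs the fine and gives up units whose private return 0.4600 is below 1).
Deviating from 49 to 0 saves 49 tokens but forfeits the deviator's share of the drop in the group account: 2.3/5 × 49 = 22.54.
So the deviation gain is 49 − 22.54 = 26.46, and the fine must be at least 26.46 tokens to wipe it out.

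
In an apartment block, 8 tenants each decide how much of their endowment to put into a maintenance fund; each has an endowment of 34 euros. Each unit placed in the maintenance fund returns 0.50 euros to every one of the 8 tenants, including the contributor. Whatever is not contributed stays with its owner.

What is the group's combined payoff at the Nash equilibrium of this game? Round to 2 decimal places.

272.00 euros

The private return per contributed unit is 0.50 < 1, so contributing 0 is dominant for every player. At the Nash equilibrium everyone keeps their 34, and the group total is 8 × 34 = 272.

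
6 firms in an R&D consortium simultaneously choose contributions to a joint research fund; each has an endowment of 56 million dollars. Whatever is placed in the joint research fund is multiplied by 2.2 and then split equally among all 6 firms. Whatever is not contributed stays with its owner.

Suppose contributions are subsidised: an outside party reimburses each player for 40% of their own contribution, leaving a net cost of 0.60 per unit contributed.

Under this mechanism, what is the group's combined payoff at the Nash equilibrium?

The effective private return is (2.2/6) / 0.60 = 0.6111, which is still under 1, so the mechanism doesn't change anyone's dominant strategy: zero contribution.
At the Nash equilibrium no one contributes; group total payoff = 6 × 56 = 336.

336.00 million dollars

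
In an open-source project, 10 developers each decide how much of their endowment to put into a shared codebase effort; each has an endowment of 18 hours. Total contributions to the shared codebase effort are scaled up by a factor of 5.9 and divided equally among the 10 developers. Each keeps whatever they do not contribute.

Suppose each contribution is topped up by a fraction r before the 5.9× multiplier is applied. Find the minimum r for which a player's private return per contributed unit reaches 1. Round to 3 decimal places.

0.695

With matching at rate r, one contributed unit becomes (1 + r) in the shared codebase effort and returns 5.9 × (1 + r) / 10 to the contributor.
Setting this equal to 1: 1 + r = 10/5.9 = 1.6949.
So the minimum matching rate is r = 1.6949 − 1 = 0.695.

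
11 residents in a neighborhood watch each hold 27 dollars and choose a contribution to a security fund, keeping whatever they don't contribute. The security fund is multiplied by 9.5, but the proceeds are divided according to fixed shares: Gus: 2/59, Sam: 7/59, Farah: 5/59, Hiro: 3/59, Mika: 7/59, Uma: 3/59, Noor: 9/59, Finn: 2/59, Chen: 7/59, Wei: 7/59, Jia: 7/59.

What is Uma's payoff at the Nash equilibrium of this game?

105.25 dollars

A player with share s gets back 9.5·s per unit contributed, so full contribution is dominant for anyone with s > 1/9.5 = 0.1053 and zero contribution is dominant for anyone below.
Sam, Mika, Noor, Chen, Wei and Jia are above the threshold, contributing 27 each; the remaining 5 contribute 0. Total contributed: 162.
Uma keeps 27 and receives 9.5 × 162 × 3/59 = 78.25 from the security fund, for a payoff of 105.25.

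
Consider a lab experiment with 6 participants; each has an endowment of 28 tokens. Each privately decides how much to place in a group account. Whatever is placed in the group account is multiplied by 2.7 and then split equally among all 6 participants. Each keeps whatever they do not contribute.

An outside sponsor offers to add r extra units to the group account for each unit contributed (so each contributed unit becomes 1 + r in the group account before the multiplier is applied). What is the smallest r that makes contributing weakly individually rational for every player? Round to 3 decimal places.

1.222

With matching at rate r, one contributed unit becomes (1 + r) in the group account and returns 2.7 × (1 + r) / 6 to the contributor.
Setting this equal to 1: 1 + r = 6/2.7 = 2.2222.
So the minimum matching rate is r = 2.2222 − 1 = 1.222.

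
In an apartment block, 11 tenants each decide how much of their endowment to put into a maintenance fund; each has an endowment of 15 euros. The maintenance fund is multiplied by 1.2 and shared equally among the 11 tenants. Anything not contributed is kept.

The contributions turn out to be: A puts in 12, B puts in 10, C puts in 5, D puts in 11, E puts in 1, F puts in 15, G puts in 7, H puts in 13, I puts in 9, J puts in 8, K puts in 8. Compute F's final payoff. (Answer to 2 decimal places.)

Total contributed: 12 + 10 + 5 + 11 + 1 + 15 + 7 + 13 + 9 + 8 + 8 = 99.
Each receives 1.2 × 99 / 11 = 10.80 from the maintenance fund.
F keeps 15 − 15 = 0, so F's payoff is 0 + 10.80 = 10.80.

10.80 euros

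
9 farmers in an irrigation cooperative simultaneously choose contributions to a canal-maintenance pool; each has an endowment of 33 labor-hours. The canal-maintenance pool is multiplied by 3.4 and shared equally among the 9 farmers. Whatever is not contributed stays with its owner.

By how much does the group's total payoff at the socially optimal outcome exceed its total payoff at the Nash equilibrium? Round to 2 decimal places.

Each contributed unit returns 3.4/9 = 0.3778 to its contributor — below 1 — so contributing 0 is dominant for every player. At the Nash equilibrium everyone keeps their 33, and the group total is 9 × 33 = 297.
Each contributed unit returns 3.400 to the group as a whole (0.3778 to each of 9 players), which exceeds 1, so the social optimum is full contribution: group total = 3.400 × 297 = 1009.80.
Efficiency loss = 1009.80 − 297 = 712.80.

712.80 labor-hours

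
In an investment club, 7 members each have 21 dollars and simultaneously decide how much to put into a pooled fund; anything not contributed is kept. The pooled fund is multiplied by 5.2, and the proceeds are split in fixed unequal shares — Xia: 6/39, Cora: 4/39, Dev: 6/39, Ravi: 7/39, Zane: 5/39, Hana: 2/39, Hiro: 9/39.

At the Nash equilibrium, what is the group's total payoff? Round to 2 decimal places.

For player j, contributing a unit is worthwhile iff 5.2 × (j's share) ≥ 1, i.e. iff j's share is at least 0.1923.
The only share above 0.1923 is Hiro's 9/39, contributing 21; the remaining 6 contribute 0. Total contributed: 21.
The pooled fund pays out 5.2 × 21 = 109.20 in total (split across the unequal shares, but the aggregate is all that matters for the group sum).
The 6 free-riders keep 21 each, adding 126. Group total = 126 + 109.20 = 235.20.

235.20 dollars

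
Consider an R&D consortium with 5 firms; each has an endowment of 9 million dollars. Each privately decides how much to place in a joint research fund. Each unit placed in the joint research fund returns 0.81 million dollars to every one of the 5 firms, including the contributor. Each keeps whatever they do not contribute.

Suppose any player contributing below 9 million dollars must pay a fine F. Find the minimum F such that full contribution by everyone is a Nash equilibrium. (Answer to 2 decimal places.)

1.71 million dollars

Given the others contribute fully, the best deviation is to contribute 0 (any partial contribution still incurs the fine and gives up units whose private return 0.81 is below 1).
Deviating from 9 to 0 saves 9 million dollars but forfeits the deviator's share of the drop in the joint research fund: 0.81 × 9 = 7.29.
So the deviation gain is 9 − 7.29 = 1.71, and the fine must be at least 1.71 million dollars to wipe it out.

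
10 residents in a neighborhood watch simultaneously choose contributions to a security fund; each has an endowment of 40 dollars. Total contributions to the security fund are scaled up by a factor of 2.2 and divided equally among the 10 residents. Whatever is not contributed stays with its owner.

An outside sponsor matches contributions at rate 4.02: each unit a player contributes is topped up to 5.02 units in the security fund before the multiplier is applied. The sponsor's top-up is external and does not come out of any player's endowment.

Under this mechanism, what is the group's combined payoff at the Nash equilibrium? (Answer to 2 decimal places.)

4417.60 dollars

The effective private return per unit is now 2.2 × 5.02 / 10 = 1.1044 > 1, so every player's dominant strategy flips to full contribution.
So the Nash equilibrium is full contribution by all 10; the group earns 2.2 × 5.02 × 400 = 4417.60.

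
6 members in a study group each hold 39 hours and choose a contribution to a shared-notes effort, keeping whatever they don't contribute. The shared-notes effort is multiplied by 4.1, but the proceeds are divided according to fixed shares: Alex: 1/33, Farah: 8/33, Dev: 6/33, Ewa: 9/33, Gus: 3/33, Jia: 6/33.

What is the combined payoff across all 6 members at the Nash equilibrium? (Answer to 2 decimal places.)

Each unit j contributes comes back to j as 4.1 × (j's share), so j prefers to contribute only if that share exceeds 1/4.1 = 0.2439; otherwise keeping the unit dominates.
Only Ewa (9/33) clears that bar, contributing 39; the remaining 5 contribute 0. Total contributed: 39.
The shared-notes effort pays out 4.1 × 39 = 159.90 in total (split across the unequal shares, but the aggregate is all that matters for the group sum).
The 5 free-riders keep 39 each, adding 195. Group total = 195 + 159.90 = 354.90.

354.90 hours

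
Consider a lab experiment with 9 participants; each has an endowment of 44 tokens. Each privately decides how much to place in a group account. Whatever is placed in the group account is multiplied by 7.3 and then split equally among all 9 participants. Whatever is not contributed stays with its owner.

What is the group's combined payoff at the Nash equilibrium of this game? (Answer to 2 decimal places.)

Each contributed unit returns 7.3/9 = 0.8111 to its contributor — below 1 — so contributing 0 is dominant for every player. At the Nash equilibrium everyone keeps their 44, and the group total is 9 × 44 = 396.

396.00 tokens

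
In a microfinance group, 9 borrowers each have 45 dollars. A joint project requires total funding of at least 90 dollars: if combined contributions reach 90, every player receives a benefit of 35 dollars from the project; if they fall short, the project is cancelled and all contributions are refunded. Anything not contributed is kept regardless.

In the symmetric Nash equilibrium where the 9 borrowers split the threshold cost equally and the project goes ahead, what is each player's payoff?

Equal share of the threshold: 90/9 = 10.
At this profile no one gains by cutting their contribution: any cut drops the total below 90, the project is cancelled, contributions are refunded, and the deviator ends with 45, which is less than 45 − 10 + 35 = 70. Contributing more than 10 just wastes the excess. So contributing exactly 10 is a best response.
Each player's payoff: 45 − 10 + 35 = 70.

70 dollars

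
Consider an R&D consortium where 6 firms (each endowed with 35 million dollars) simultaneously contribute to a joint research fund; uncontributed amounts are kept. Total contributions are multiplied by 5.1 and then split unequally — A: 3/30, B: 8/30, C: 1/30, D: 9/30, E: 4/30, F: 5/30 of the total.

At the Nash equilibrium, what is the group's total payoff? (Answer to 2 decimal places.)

497.00 million dollars

A player with share s gets back 5.1·s per unit contributed, so full contribution is dominant for anyone with s > 1/5.1 = 0.1961 and zero contribution is dominant for anyone below.
The shares above 0.1961 belong to B and D, contributing 35 each; the remaining 4 contribute 0. Total contributed: 70.
The joint research fund pays out 5.1 × 70 = 357.00 in total (split across the unequal shares, but the aggregate is all that matters for the group sum).
The 4 free-riders keep 35 each, adding 140. Group total = 140 + 357.00 = 497.00.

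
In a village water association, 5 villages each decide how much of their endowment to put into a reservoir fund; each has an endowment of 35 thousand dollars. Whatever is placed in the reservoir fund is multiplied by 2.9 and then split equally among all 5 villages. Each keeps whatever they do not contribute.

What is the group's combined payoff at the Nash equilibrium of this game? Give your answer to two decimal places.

175.00 thousand dollars

Each contributed unit returns 2.9/5 = 0.5800 to its contributor — below 1 — so contributing 0 is dominant for every player. At the Nash equilibrium everyone keeps their 35, and the group total is 5 × 35 = 175.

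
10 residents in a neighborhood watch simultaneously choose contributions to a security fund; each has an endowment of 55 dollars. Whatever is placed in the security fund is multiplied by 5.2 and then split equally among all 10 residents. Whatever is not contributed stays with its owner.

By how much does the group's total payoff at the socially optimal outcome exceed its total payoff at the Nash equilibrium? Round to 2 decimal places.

Each contributed unit returns 5.2/10 = 0.5200 to its contributor — below 1 — so contributing 0 is dominant for every player. At the Nash equilibrium everyone keeps their 55, and the group total is 10 × 55 = 550.
Each contributed unit returns 5.200 to the group as a whole (0.5200 to each of 10 players), which exceeds 1, so the social optimum is full contribution: group total = 5.200 × 550 = 2860.00.
Efficiency loss = 2860.00 − 550 = 2310.00.

2310.00 dollars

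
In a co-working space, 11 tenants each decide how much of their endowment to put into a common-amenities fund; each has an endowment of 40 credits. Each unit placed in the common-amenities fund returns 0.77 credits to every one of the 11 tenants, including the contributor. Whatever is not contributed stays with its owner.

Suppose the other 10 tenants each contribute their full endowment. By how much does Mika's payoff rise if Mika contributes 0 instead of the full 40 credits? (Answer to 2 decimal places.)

9.20 credits

Switching from a contribution of 40 to 0 lets Mika keep an extra 40 credits, but lowers the common-amenities fund by 40, which costs Mika their own share of that drop: 0.77 × 40 = 30.80.
Net gain = 40 − 30.80 = 9.20. The private return per contributed unit (0.77) is below 1, so free-riding is indeed the best response regardless of what the others do.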